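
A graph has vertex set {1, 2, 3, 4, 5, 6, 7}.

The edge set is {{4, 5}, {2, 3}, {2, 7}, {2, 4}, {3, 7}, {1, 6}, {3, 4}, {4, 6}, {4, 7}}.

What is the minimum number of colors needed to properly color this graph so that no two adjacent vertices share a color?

4

2, 3, 4, 7 are mutually adjacent (a clique of size 4), so at least 4 colors are needed.
4 colors suffice: 1=a, 2=d, 3=b, 4=a, 5=b, 6=b, 7=c. Each edge has distinct colors on its endpoints.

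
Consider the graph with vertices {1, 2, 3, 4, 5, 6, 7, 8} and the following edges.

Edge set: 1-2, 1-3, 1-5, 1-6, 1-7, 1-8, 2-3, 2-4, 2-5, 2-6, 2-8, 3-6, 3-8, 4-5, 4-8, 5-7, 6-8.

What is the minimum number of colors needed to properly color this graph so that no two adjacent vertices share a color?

1, 2, 3, 6, 8 form a clique, so at least 5 colors are needed.
5 colors suffice: color red → {2, 7}; color blue → {1, 4}; color green → {5, 8}; color yellow → {6}; color purple → {3}. Each edge has distinct colors on its endpoints.

5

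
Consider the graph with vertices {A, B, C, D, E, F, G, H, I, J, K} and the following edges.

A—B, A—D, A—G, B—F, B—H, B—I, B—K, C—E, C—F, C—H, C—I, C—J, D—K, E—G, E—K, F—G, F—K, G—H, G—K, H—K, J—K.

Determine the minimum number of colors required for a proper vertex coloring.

3

G, H, K form a triangle, so at least 3 colors are needed.
3 colors suffice: color red → {A, C, K}; color blue → {B, D, G, J}; color green → {E, F, H, I}. No two adjacent vertices share a color.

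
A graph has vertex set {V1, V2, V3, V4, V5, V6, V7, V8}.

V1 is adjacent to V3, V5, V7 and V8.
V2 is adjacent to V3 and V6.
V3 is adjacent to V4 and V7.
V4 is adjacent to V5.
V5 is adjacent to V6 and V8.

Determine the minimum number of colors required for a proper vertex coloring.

V1, V3, V7 are mutually adjacent, so at least 3 colors are needed.
3 colors suffice: color red → {V3, V5}; color blue → {V1, V2, V4}; color green → {V6, V7, V8}. Each edge has distinct colors on its endpoints.

3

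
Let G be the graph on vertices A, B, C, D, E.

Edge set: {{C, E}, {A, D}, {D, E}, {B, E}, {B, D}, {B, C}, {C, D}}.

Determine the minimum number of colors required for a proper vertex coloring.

4

B, C, D, E are mutually adjacent (a clique of size 4), so at least 4 colors are needed.
4 colors suffice: A=2, B=4, C=3, D=1, E=2. No two adjacent vertices share a color.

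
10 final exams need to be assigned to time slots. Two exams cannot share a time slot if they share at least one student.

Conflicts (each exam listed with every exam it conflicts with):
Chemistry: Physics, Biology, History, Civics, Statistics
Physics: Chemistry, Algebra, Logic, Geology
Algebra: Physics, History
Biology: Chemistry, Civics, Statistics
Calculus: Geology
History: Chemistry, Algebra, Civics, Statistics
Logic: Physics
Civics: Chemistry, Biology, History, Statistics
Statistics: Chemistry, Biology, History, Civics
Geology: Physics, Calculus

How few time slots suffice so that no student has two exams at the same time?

4

Chemistry, Biology, Civics, Statistics all conflict with each other, so at least 4 time slots are needed.
4 time slots suffice: time slot 1 → {Chemistry, Algebra, Logic, Geology}; time slot 2 → {Physics, Calculus, Statistics}; time slot 3 → {Civics}; time slot 4 → {Biology, History}. No two conflicting exams share a time slot.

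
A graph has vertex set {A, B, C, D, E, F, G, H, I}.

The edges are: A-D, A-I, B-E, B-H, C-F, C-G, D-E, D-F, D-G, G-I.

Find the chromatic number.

C and G are adjacent, so at least 2 colors are needed.
2 colors suffice: color 1 → {B, C, D, I}; color 2 → {A, E, F, G, H}. Every edge joins two different colors.

2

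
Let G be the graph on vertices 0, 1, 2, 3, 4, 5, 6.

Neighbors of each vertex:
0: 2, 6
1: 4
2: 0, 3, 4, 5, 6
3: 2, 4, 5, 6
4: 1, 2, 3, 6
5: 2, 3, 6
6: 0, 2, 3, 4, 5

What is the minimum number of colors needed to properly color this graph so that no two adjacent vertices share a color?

2, 3, 5, 6 form a clique, so at least 4 colors are needed.
4 colors suffice: color a → {1, 6}; color b → {2}; color c → {0, 3}; color d → {4, 5}. No two adjacent vertices share a color.

4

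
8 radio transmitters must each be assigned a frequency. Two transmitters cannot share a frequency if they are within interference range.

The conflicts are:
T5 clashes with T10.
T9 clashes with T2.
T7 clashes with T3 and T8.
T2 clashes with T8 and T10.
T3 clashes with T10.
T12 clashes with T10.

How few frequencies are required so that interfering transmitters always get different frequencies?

3

The cycle T8-T7-T3-T10-T2-T8 has odd length 5, so it cannot be 2-colored; at least 3 frequencies are needed.
Using 3 frequencies: T5=2, T9=1, T7=1, T2=2, T3=2, T8=3, T12=2, T10=1. Each listed conflict is separated.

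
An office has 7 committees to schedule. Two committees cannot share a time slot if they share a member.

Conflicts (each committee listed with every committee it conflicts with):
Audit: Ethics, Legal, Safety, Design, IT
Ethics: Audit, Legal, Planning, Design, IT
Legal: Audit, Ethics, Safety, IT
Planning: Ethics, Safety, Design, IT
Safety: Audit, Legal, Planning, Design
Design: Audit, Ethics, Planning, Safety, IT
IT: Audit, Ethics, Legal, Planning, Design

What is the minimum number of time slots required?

4

Ethics, Planning, Design, IT are mutually in conflict, so at least 4 time slots are needed.
4 time slots suffice: Audit=4, Ethics=3, Legal=2, Planning=4, Safety=1, Design=2, IT=1. Each listed conflict is separated.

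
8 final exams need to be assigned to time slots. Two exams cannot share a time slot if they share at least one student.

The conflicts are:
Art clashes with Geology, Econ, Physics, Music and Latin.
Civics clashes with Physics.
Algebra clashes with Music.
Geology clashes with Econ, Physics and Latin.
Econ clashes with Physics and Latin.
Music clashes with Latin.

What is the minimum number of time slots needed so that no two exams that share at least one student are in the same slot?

Art, Geology, Econ, Physics pairwise conflict, so at least 4 time slots are needed.
4 time slots suffice: Art=1, Civics=1, Algebra=1, Geology=4, Econ=3, Physics=2, Music=3, Latin=2. Each listed conflict is separated.

4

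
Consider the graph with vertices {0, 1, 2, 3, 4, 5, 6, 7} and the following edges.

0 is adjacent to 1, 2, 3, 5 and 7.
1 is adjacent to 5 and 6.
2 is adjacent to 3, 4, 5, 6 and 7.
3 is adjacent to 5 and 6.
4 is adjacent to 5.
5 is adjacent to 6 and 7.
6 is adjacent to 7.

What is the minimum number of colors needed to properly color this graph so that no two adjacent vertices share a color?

0, 2, 3, 5 are pairwise adjacent (a clique of size 4), so at least 4 colors are needed.
4 colors suffice: color a → {5}; color b → {1, 2}; color c → {0, 4, 6}; color d → {3, 7}. No two adjacent vertices share a color.

4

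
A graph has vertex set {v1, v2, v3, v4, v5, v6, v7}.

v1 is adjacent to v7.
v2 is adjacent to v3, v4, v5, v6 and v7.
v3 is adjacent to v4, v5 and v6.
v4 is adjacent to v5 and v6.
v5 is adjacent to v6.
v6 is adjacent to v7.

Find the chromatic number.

5

v2, v3, v4, v5, v6 are pairwise adjacent (a clique of size 5), so at least 5 colors are needed.
One proper 5-coloring: v1=red, v2=blue, v3=yellow, v4=purple, v5=green, v6=red, v7=green. Each edge has distinct colors on its endpoints.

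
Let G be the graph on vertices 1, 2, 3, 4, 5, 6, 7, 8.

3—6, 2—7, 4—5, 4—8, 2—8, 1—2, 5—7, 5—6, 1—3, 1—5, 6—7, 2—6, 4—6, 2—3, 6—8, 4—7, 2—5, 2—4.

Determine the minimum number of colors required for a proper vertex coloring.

2, 4, 5, 6, 7 are pairwise adjacent (a clique of size 5), so at least 5 colors are needed.
5 colors suffice: color a → {2}; color b → {1, 6}; color c → {3, 4}; color d → {5, 8}; color e → {7}. Every edge joins two different colors.

5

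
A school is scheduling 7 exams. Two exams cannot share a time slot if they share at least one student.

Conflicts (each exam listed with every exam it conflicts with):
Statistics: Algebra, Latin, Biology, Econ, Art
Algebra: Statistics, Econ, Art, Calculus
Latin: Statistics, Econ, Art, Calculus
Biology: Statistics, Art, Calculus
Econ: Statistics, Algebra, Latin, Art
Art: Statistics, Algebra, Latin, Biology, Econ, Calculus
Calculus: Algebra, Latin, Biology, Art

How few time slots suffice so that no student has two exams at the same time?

Statistics, Algebra, Econ, Art pairwise conflict, so at least 4 time slots are needed.
4 time slots suffice: time slot 1 → {Art}; time slot 2 → {Statistics, Calculus}; time slot 3 → {Algebra, Latin, Biology}; time slot 4 → {Econ}. Every pair that conflicts lands in different time slots.

4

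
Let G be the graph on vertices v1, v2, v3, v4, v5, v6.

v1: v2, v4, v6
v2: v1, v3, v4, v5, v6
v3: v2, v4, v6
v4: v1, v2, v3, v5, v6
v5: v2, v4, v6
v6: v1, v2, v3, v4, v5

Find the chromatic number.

v2, v3, v4, v6 form a clique, so at least 4 colors are needed.
4 colors suffice: color R → {v6}; color B → {v2}; color G → {v4}; color Y → {v1, v3, v5}. Each edge has distinct colors on its endpoints.

4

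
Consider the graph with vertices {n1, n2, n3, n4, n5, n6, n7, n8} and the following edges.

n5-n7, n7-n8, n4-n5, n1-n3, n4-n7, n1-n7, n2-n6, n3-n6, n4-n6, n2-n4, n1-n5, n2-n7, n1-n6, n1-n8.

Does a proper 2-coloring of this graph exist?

No

n1, n5, n7 are pairwise adjacent, so at least 3 colors are needed.
So 2 colors are not enough.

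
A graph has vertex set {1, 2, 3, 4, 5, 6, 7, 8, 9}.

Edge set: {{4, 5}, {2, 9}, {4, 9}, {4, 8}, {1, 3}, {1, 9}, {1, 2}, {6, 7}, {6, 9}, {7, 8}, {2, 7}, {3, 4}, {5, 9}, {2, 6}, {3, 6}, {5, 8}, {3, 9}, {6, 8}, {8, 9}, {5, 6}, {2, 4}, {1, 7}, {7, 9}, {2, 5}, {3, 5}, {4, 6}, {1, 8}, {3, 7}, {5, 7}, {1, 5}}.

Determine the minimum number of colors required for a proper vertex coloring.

5

5, 6, 7, 8, 9 are pairwise adjacent (a clique of size 5), so at least 5 colors are needed.
5 colors suffice: 1=c, 2=e, 3=e, 4=d, 5=a, 6=c, 7=d, 8=e, 9=b. No two adjacent vertices share a color.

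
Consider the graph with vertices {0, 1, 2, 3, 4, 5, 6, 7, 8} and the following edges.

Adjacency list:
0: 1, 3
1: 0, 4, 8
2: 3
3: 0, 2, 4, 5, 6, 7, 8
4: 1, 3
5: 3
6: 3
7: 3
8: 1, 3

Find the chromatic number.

2

3 and 6 are adjacent, so at least 2 colors are needed.
2 colors suffice: color red → {1, 3}; color blue → {0, 2, 4, 5, 6, 7, 8}. No two adjacent vertices share a color.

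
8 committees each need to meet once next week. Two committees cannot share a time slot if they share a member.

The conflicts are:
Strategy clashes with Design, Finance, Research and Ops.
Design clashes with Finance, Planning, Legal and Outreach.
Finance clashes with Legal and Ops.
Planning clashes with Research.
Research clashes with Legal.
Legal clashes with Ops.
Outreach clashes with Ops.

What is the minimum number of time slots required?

Strategy, Finance, Ops are mutually in conflict, so at least 3 time slots are needed.
3 time slots suffice: time slot 1 → {Design, Research, Ops}; time slot 2 → {Strategy, Planning, Legal, Outreach}; time slot 3 → {Finance}. No two conflicting committees share a time slot.

3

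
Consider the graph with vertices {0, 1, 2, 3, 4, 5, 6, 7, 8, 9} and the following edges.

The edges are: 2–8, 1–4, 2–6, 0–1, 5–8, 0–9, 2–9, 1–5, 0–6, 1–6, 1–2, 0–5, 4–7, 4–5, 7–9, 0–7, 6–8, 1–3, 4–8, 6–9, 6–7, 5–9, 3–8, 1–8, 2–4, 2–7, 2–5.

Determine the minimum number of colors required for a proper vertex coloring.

1, 2, 4, 5, 8 are pairwise adjacent (a clique of size 5), so at least 5 colors are needed.
5 colors suffice: 0=red, 1=blue, 2=red, 3=red, 4=purple, 5=green, 6=green, 7=blue, 8=yellow, 9=yellow. Each edge has distinct colors on its endpoints.

5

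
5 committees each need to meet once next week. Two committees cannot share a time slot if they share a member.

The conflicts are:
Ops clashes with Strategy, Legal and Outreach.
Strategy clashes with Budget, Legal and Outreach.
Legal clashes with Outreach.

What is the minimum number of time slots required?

Ops, Strategy, Legal, Outreach are mutually in conflict, so at least 4 time slots are needed.
4 time slots suffice: Ops=4, Strategy=1, Budget=2, Legal=2, Outreach=3. No two conflicting committees share a time slot.

4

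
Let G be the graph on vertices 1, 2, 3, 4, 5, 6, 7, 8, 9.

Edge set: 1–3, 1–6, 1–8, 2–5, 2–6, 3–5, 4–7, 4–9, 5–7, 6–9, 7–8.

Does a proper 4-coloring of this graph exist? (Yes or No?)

The chromatic number is 3. The cycle 5-3-1-8-7-5 has odd length 5, so it cannot be 2-colored; at least 3 colors are needed.
3 colors suffice: color a → {1, 4, 5}; color b → {3, 6, 7}; color c → {2, 8, 9}.
Since 4 ≥ 3, a proper 4-coloring certainly exists.

Yes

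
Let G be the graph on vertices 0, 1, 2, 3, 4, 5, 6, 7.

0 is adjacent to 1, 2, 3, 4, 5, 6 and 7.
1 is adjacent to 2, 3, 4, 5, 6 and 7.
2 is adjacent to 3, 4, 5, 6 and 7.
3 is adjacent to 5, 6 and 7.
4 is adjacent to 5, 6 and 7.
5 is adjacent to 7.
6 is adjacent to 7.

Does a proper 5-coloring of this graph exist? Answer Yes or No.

No

0, 1, 2, 4, 5, 7 are mutually adjacent (a clique of size 6), so at least 6 colors are needed.
So 5 colors are not enough.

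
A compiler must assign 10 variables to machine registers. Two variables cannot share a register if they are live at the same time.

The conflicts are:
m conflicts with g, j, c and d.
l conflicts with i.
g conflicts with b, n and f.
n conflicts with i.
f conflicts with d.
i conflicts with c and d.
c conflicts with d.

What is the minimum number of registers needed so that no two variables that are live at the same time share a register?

i, c, d all conflict with each other, so at least 3 registers are needed.
3 registers suffice: register 1 → {m, b, f, i}; register 2 → {l, g, j, d}; register 3 → {n, c}. Every pair that conflicts lands in different registers.

3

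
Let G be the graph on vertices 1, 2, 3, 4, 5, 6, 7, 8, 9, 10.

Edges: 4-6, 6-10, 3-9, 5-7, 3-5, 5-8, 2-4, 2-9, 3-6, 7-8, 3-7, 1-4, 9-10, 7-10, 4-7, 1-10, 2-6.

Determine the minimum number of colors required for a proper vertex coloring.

3

2, 4, 6 form a triangle, so at least 3 colors are needed.
One proper 3-coloring: 1=a, 2=c, 3=b, 4=b, 5=c, 6=a, 7=a, 8=b, 9=a, 10=b. Every edge joins two different colors.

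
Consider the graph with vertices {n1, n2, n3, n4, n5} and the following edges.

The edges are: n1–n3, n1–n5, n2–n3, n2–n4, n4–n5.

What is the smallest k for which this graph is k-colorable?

3

The cycle n3-n2-n4-n5-n1-n3 has odd length 5, so it cannot be 2-colored; at least 3 colors are needed.
A valid assignment using 3 colors: n1=3, n2=2, n3=1, n4=1, n5=2. No two adjacent vertices share a color.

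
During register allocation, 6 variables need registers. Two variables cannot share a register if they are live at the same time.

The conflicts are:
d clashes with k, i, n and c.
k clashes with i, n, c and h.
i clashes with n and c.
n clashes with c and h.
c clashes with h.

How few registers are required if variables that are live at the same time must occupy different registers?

d, k, i, n, c all conflict with each other, so at least 5 registers are needed.
5 registers suffice: register 1 → {n}; register 2 → {k}; register 3 → {c}; register 4 → {i, h}; register 5 → {d}. Each listed conflict is separated.

5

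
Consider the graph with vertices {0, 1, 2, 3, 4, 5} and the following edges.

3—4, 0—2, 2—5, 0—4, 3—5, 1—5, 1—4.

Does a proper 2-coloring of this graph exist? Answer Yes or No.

No

The cycle 4-0-2-5-3-4 has odd length 5, so it cannot be 2-colored; at least 3 colors are needed.
So 2 colors are not enough.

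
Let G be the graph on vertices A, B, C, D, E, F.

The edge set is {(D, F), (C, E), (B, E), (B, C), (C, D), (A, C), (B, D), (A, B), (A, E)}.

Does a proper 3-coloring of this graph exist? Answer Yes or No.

No

A, B, C, E are mutually adjacent (a clique of size 4), so at least 4 colors are needed.
So 3 colors are not enough.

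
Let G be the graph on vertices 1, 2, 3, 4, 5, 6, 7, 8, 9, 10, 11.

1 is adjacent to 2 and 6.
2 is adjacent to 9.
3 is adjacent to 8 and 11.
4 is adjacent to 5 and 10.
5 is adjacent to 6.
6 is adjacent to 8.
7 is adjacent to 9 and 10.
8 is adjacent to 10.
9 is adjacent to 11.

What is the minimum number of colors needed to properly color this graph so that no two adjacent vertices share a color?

The cycle 5-4-10-8-6-5 has odd length 5, so it cannot be 2-colored; at least 3 colors are needed.
3 colors suffice: 1=b, 2=c, 3=a, 4=b, 5=c, 6=a, 7=b, 8=b, 9=a, 10=a, 11=b. Every edge joins two different colors.

3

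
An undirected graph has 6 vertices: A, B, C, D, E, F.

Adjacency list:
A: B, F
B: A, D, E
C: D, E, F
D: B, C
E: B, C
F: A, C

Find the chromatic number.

The cycle B-A-F-C-E-B has odd length 5, so it cannot be 2-colored; at least 3 colors are needed.
One proper 3-coloring: A=3, B=1, C=1, D=2, E=2, F=2. Each edge has distinct colors on its endpoints.

3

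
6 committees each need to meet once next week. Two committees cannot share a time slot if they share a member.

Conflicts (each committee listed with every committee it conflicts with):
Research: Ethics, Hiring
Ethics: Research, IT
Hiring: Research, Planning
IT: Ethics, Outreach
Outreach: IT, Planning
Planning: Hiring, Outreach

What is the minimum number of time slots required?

Hiring and Planning conflict, so at least 2 time slots are needed.
2 time slots suffice: time slot 1 → {Ethics, Hiring, Outreach}; time slot 2 → {Research, IT, Planning}. Each listed conflict is separated.

2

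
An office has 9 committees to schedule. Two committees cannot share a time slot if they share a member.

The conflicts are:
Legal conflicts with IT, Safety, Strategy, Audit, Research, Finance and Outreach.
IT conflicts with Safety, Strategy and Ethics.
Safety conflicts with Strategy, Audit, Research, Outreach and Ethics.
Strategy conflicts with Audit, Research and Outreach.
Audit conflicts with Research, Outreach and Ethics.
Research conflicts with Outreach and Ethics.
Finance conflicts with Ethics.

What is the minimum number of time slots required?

6

Legal, Safety, Strategy, Audit, Research, Outreach all conflict with each other, so at least 6 time slots are needed.
6 time slots suffice: time slot 1 → {Safety, Finance}; time slot 2 → {Legal, Ethics}; time slot 3 → {IT, Audit}; time slot 4 → {Research}; time slot 5 → {Strategy}; time slot 6 → {Outreach}. Each listed conflict is separated.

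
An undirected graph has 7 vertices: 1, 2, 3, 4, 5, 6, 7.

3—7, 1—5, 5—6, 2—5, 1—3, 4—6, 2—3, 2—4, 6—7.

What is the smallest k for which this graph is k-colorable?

3

The cycle 7-6-4-2-3-7 has odd length 5, so it cannot be 2-colored; at least 3 colors are needed.
A valid assignment using 3 colors: 1=red, 2=red, 3=blue, 4=blue, 5=blue, 6=red, 7=green. Every edge joins two different colors.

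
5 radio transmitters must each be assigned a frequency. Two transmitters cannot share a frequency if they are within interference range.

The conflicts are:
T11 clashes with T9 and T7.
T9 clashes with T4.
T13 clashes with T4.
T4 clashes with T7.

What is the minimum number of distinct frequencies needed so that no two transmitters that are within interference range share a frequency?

T11 and T9 conflict, so at least 2 frequencies are needed.
Using 2 frequencies: T11=1, T9=2, T13=2, T4=1, T7=2. No two conflicting transmitters share a frequency.

2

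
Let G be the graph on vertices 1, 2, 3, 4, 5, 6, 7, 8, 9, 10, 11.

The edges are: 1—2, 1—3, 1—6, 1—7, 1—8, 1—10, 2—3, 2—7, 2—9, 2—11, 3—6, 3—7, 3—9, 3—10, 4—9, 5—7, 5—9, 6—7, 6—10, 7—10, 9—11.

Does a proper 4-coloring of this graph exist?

1, 3, 6, 7, 10 are pairwise adjacent (a clique of size 5), so at least 5 colors are needed.
So 4 colors are not enough.

No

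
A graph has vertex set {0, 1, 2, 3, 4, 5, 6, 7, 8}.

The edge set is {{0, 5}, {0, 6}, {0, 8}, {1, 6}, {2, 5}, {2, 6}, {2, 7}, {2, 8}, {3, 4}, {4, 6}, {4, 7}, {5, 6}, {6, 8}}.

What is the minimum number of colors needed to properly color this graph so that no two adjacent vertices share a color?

2, 5, 6 are mutually adjacent, so at least 3 colors are needed.
3 colors suffice: color a → {3, 6, 7}; color b → {0, 1, 2, 4}; color c → {5, 8}. Each edge has distinct colors on its endpoints.

3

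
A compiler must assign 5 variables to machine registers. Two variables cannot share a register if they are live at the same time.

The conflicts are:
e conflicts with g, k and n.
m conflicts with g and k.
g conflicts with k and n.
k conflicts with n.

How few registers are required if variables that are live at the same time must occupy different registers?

e, g, k, n pairwise conflict, so at least 4 registers are needed.
Using 4 registers: e=4, m=3, g=1, k=2, n=3. No two conflicting variables share a register.

4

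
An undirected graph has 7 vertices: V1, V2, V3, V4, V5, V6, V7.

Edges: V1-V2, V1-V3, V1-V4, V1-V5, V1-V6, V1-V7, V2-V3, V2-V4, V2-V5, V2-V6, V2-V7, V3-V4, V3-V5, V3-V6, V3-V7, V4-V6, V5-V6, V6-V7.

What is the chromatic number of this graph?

V1, V2, V3, V5, V6 are pairwise adjacent (a clique of size 5), so at least 5 colors are needed.
5 colors suffice: color 1 → {V3}; color 2 → {V2}; color 3 → {V6}; color 4 → {V1}; color 5 → {V4, V5, V7}. Each edge has distinct colors on its endpoints.

5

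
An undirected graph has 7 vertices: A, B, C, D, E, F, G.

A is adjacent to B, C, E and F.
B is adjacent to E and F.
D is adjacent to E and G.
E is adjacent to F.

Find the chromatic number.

A, B, E, F are pairwise adjacent (a clique of size 4), so at least 4 colors are needed.
4 colors suffice: A=1, B=3, C=2, D=1, E=2, F=4, G=2. Every edge joins two different colors.

4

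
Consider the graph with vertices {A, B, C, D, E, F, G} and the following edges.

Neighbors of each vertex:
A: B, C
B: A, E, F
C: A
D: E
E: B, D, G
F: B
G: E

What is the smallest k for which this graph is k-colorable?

2

B and E are adjacent, so at least 2 colors are needed.
2 colors suffice: color 1 → {B, C, D, G}; color 2 → {A, E, F}. Every edge joins two different colors.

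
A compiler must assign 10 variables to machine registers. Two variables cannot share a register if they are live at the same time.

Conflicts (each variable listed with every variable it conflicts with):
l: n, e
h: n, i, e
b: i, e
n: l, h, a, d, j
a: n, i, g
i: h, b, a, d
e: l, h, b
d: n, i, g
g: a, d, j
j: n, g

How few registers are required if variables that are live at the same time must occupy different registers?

2

l and n conflict, so at least 2 registers are needed.
2 registers suffice: l=2, h=2, b=2, n=1, a=2, i=1, e=1, d=2, g=1, j=2. No two conflicting variables share a register.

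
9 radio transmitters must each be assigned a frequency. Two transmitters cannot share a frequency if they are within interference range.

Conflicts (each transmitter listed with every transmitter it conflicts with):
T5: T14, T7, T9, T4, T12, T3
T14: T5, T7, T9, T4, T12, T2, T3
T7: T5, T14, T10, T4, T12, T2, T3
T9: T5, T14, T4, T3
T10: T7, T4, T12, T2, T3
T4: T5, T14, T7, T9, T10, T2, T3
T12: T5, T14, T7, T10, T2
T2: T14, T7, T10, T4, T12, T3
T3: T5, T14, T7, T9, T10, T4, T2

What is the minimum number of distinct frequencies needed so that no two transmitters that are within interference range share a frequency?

5

T5, T14, T9, T4, T3 all conflict with each other, so at least 5 frequencies are needed.
5 frequencies suffice: T5=5, T14=2, T7=4, T9=4, T10=2, T4=3, T12=1, T2=5, T3=1. No two conflicting transmitters share a frequency.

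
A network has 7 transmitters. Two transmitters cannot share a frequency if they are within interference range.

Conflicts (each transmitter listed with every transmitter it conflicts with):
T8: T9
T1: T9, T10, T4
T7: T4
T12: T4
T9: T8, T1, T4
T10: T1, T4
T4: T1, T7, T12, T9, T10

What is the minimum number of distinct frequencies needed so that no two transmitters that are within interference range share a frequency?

T1, T9, T4 all conflict with each other, so at least 3 frequencies are needed.
3 frequencies suffice: frequency 1 → {T8, T4}; frequency 2 → {T1, T7, T12}; frequency 3 → {T9, T10}. No two conflicting transmitters share a frequency.

3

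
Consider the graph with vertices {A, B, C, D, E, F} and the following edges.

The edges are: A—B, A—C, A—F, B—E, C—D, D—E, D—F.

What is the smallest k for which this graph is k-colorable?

The cycle E-D-F-A-B-E has odd length 5, so it cannot be 2-colored; at least 3 colors are needed.
3 colors suffice: color 1 → {A, D}; color 2 → {C, E, F}; color 3 → {B}. Each edge has distinct colors on its endpoints.

3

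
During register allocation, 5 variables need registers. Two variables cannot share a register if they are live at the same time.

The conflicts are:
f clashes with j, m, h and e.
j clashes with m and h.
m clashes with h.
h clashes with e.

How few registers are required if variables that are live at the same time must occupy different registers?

4

f, j, m, h are mutually in conflict, so at least 4 registers are needed.
4 registers suffice: register 1 → {f}; register 2 → {h}; register 3 → {j, e}; register 4 → {m}. No two conflicting variables share a register.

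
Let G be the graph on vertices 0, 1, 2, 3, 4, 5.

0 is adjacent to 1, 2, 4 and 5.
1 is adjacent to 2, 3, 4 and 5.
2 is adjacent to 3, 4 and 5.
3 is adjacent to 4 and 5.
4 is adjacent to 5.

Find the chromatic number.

0, 1, 2, 4, 5 are pairwise adjacent (a clique of size 5), so at least 5 colors are needed.
5 colors suffice: color red → {2}; color blue → {5}; color green → {4}; color yellow → {1}; color purple → {0, 3}. No two adjacent vertices share a color.

5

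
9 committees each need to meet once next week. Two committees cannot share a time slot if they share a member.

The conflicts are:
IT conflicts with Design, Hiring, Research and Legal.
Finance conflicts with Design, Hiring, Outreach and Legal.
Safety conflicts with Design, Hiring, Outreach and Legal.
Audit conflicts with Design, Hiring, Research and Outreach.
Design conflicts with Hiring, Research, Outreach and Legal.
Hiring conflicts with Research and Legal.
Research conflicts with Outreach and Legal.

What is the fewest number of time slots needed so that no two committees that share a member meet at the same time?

5

IT, Design, Hiring, Research, Legal are mutually in conflict, so at least 5 time slots are needed.
5 time slots suffice: time slot 1 → {Design}; time slot 2 → {Hiring, Outreach}; time slot 3 → {Audit, Legal}; time slot 4 → {Finance, Safety, Research}; time slot 5 → {IT}. No two conflicting committees share a time slot.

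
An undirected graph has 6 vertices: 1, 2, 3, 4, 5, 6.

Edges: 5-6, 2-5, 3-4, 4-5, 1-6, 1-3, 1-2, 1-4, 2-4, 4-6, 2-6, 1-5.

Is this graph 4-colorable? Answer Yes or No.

No

1, 2, 4, 5, 6 are pairwise adjacent (a clique of size 5), so at least 5 colors are needed.
So 4 colors are not enough.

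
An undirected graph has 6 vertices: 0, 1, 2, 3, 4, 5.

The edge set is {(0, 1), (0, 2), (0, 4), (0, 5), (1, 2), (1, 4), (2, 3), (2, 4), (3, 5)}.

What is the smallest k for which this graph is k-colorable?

0, 1, 2, 4 are mutually adjacent (a clique of size 4), so at least 4 colors are needed.
One proper 4-coloring: 0=red, 1=yellow, 2=blue, 3=red, 4=green, 5=blue. No two adjacent vertices share a color.

4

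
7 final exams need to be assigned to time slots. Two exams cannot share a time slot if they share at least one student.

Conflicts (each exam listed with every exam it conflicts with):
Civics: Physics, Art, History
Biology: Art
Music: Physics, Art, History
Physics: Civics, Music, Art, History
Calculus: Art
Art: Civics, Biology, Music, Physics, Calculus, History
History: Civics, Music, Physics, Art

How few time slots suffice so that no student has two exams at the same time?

4

Music, Physics, Art, History are mutually in conflict, so at least 4 time slots are needed.
4 time slots suffice: Civics=4, Biology=2, Music=4, Physics=2, Calculus=2, Art=1, History=3. Each listed conflict is separated.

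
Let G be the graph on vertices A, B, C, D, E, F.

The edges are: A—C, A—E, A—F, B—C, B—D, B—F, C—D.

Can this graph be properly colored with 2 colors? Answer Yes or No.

B, C, D are pairwise adjacent, so at least 3 colors are needed.
So 2 colors are not enough.

No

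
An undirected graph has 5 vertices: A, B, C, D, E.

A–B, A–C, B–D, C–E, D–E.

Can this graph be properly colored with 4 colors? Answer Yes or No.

Yes

The chromatic number is 3. The cycle D-E-C-A-B-D has odd length 5, so it cannot be 2-colored; at least 3 colors are needed.
One proper 3-coloring: A=2, B=1, C=1, D=3, E=2.
Since 4 ≥ 3, a proper 4-coloring certainly exists.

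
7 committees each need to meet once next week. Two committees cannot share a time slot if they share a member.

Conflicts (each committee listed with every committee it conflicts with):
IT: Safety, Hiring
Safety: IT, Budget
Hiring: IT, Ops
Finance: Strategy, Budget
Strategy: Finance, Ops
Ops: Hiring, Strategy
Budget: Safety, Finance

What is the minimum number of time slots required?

The cycle Strategy-Ops-Hiring-IT-Safety-Budget-Finance-Strategy has odd length 7, so it cannot be 2-colored; at least 3 time slots are needed.
3 time slots suffice: time slot 1 → {IT, Finance, Ops}; time slot 2 → {Hiring, Strategy, Budget}; time slot 3 → {Safety}. Every pair that conflicts lands in different time slots.

3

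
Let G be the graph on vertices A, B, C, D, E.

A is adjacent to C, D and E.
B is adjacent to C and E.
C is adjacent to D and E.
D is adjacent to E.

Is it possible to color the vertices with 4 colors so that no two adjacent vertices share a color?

The chromatic number is 4. A, C, D, E form a clique, so at least 4 colors are needed.
A valid assignment using 4 colors: A=4, B=3, C=2, D=3, E=1.
That is already a proper 4-coloring.

Yes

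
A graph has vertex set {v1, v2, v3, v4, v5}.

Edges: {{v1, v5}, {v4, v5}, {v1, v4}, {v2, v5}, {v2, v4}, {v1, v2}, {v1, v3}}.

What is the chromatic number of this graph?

4

v1, v2, v4, v5 form a clique, so at least 4 colors are needed.
4 colors suffice: color red → {v1}; color blue → {v3, v5}; color green → {v2}; color yellow → {v4}. No two adjacent vertices share a color.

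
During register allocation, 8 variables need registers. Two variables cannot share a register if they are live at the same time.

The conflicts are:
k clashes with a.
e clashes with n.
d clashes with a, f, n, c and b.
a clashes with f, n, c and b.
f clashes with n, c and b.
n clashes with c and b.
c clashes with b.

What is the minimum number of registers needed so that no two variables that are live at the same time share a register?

d, a, f, n, c, b are mutually in conflict, so at least 6 registers are needed.
6 registers suffice: register 1 → {e, a}; register 2 → {k, n}; register 3 → {c}; register 4 → {b}; register 5 → {d}; register 6 → {f}. Each listed conflict is separated.

6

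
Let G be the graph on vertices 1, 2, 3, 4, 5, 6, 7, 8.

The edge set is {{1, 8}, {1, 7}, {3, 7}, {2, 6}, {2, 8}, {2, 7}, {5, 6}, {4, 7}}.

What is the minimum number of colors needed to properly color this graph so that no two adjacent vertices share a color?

2

2 and 8 are adjacent, so at least 2 colors are needed.
One proper 2-coloring: 1=b, 2=b, 3=b, 4=b, 5=b, 6=a, 7=a, 8=a. Every edge joins two different colors.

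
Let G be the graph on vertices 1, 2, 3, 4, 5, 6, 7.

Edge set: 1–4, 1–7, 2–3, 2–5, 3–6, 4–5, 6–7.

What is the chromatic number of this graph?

3

The cycle 1-4-5-2-3-6-7-1 has odd length 7, so it cannot be 2-colored; at least 3 colors are needed.
One proper 3-coloring: 1=b, 2=a, 3=b, 4=a, 5=b, 6=c, 7=a. Every edge joins two different colors.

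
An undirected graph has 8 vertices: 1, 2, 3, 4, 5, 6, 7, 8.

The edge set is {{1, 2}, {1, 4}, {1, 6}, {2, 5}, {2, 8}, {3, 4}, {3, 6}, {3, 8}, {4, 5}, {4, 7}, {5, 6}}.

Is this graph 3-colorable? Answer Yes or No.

Yes

The chromatic number is 3. The cycle 2-1-6-3-8-2 has odd length 5, so it cannot be 2-colored; at least 3 colors are needed.
A valid assignment using 3 colors: 1=b, 2=a, 3=b, 4=a, 5=b, 6=a, 7=b, 8=c.
That is already a proper 3-coloring.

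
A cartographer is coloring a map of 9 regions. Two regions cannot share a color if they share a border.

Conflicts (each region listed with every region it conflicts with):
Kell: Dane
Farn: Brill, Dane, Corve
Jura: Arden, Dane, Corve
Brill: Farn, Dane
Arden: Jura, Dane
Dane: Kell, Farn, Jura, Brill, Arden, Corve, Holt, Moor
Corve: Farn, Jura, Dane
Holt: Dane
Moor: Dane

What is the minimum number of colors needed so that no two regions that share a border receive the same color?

3

Farn, Brill, Dane are mutually in conflict, so at least 3 colors are needed.
3 colors suffice: Kell=2, Farn=2, Jura=2, Brill=3, Arden=3, Dane=1, Corve=3, Holt=2, Moor=2. Every pair that conflicts lands in different colors.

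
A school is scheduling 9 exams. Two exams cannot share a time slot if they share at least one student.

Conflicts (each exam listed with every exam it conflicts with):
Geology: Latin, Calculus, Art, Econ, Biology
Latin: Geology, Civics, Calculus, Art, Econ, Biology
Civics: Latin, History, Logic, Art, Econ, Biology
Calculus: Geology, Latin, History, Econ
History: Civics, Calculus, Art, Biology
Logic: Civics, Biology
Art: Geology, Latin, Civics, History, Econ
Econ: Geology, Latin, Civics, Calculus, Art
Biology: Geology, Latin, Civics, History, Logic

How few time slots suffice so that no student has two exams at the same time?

4

Geology, Latin, Calculus, Econ are mutually in conflict, so at least 4 time slots are needed.
4 time slots suffice: Geology=1, Latin=2, Civics=1, Calculus=3, History=2, Logic=2, Art=3, Econ=4, Biology=3. Each listed conflict is separated.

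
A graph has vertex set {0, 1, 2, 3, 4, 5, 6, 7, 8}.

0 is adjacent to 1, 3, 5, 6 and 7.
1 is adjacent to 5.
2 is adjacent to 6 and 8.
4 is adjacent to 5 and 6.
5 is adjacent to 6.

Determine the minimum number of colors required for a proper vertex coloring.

3

0, 5, 6 form a triangle, so at least 3 colors are needed.
A valid assignment using 3 colors: 0=a, 1=b, 2=a, 3=b, 4=a, 5=c, 6=b, 7=b, 8=b. No two adjacent vertices share a color.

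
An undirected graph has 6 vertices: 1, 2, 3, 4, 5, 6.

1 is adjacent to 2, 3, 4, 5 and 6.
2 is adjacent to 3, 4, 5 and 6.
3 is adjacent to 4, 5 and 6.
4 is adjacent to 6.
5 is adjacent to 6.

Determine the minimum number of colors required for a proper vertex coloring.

1, 2, 3, 4, 6 are mutually adjacent (a clique of size 5), so at least 5 colors are needed.
5 colors suffice: 1=d, 2=b, 3=c, 4=e, 5=e, 6=a. No two adjacent vertices share a color.

5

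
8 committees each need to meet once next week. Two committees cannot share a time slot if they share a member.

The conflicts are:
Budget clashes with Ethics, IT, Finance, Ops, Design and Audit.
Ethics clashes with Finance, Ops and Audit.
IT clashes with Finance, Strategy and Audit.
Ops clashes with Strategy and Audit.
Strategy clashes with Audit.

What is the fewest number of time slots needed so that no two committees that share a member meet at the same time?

Budget, Ethics, Ops, Audit are mutually in conflict, so at least 4 time slots are needed.
Using 4 time slots: Budget=1, Ethics=4, IT=3, Finance=2, Ops=3, Strategy=1, Design=2, Audit=2. Each listed conflict is separated.

4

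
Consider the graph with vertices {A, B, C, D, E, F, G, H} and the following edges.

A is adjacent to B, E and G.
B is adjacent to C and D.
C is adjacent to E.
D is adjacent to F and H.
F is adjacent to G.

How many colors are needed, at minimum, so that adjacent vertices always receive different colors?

3

The cycle D-B-A-G-F-D has odd length 5, so it cannot be 2-colored; at least 3 colors are needed.
A valid assignment using 3 colors: A=red, B=blue, C=red, D=red, E=blue, F=blue, G=green, H=blue. Every edge joins two different colors.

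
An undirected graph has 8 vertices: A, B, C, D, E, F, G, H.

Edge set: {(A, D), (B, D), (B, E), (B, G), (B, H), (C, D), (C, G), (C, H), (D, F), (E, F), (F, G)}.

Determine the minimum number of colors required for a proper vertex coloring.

C and G are adjacent, so at least 2 colors are needed.
2 colors suffice: color red → {D, E, G, H}; color blue → {A, B, C, F}. Every edge joins two different colors.

2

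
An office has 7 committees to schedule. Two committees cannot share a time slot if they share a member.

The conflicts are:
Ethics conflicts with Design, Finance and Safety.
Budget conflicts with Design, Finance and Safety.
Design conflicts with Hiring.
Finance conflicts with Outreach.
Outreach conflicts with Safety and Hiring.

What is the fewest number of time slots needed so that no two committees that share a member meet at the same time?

3

The cycle Outreach-Hiring-Design-Ethics-Finance-Outreach has odd length 5, so it cannot be 2-colored; at least 3 time slots are needed.
3 time slots suffice: Ethics=2, Budget=2, Design=1, Finance=1, Outreach=2, Safety=1, Hiring=3. No two conflicting committees share a time slot.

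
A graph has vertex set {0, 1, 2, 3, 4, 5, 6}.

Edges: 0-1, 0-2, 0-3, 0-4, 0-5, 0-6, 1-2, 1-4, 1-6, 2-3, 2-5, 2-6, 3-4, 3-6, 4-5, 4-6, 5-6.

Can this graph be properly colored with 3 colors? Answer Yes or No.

No

0, 1, 4, 6 form a clique, so at least 4 colors are needed.
So 3 colors are not enough.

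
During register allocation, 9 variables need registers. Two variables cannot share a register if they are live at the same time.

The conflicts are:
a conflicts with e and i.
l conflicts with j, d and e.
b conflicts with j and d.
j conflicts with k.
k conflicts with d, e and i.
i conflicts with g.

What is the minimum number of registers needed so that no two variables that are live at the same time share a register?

a and e conflict, so at least 2 registers are needed.
2 registers suffice: register 1 → {a, l, b, k, g}; register 2 → {j, d, e, i}. No two conflicting variables share a register.

2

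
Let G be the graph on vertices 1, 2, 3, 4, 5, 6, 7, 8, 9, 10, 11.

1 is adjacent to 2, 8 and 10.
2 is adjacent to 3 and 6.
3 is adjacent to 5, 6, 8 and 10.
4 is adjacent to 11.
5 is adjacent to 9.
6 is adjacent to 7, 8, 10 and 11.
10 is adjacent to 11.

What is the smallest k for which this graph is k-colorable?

6, 10, 11 are mutually adjacent, so at least 3 colors are needed.
3 colors suffice: color a → {1, 4, 5, 6}; color b → {3, 7, 9, 11}; color c → {2, 8, 10}. Every edge joins two different colors.

3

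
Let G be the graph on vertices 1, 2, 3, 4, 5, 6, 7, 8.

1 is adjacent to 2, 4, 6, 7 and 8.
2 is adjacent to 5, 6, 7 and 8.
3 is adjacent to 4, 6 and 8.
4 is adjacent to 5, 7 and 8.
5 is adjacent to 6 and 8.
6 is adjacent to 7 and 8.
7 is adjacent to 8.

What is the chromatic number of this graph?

1, 2, 6, 7, 8 are mutually adjacent (a clique of size 5), so at least 5 colors are needed.
5 colors suffice: 1=d, 2=c, 3=c, 4=b, 5=d, 6=b, 7=e, 8=a. No two adjacent vertices share a color.

5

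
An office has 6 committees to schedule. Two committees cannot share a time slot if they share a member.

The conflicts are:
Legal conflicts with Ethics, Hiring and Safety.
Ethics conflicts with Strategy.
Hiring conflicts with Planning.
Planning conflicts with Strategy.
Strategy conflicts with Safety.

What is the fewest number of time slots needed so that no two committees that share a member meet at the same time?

3

The cycle Planning-Strategy-Ethics-Legal-Hiring-Planning has odd length 5, so it cannot be 2-colored; at least 3 time slots are needed.
3 time slots suffice: time slot 1 → {Legal, Strategy}; time slot 2 → {Ethics, Hiring, Safety}; time slot 3 → {Planning}. Each listed conflict is separated.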